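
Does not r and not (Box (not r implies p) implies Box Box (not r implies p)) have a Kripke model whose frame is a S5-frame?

1. not r and not (Box (not r implies p) implies Box Box (not r implies p)), u
2. not r, u
3. not (Box (not r implies p) implies Box Box (not r implies p)), u
4. Box (not r implies p), u
5. not Box Box (not r implies p), u
6. not r implies p, u
7. p, u
8. not Box (not r implies p), v
9. not r implies p, v
10. p, v
11. not (not r implies p), w
12. not r, w
13. not p, w
14. not r implies p, w
15. p, w
Accessibility: uRu, uRv, uRw, vRu, vRv, vRw, wRu, wRv, wRw
Branch closes: p and not p both at w.
All branches of the tableau close; one closing branch shown above.

Unsatisfiable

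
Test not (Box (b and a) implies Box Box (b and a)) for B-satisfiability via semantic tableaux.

1. not (Box (b and a) implies Box Box (b and a)), w0
2. Box (b and a), w0
3. not Box Box (b and a), w0
4. b and a, w0
5. b, w0
6. a, w0
7. not Box (b and a), w1
8. b and a, w1
9. b, w1
10. a, w1
11. not (b and a), w2
12. not a, w2
Accessibility: w0Rw0, w0Rw1, w1Rw0, w1Rw1, w1Rw2, w2Rw1, w2Rw2

Yes, satisfiable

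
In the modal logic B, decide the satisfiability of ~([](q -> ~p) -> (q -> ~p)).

1. ~([](q -> ~p) -> (q -> ~p)), 0
2. [](q -> ~p), 0
3. ~(q -> ~p), 0
4. q, 0
5. p, 0
6. q -> ~p, 0
7. ~p, 0
Accessibility: 0R0
Branch closes: p and ~p both at 0.
(One branch shown.) All branches close.

Unsatisfiable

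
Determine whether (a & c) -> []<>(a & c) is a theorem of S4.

Tableau for the negation ~((a & c) -> []<>(a & c)):
1. ~((a & c) -> []<>(a & c)), u
2. a & c, u   [~->-rule on 1]
3. ~[]<>(a & c), u   [~->-rule on 1]
4. a, u   [&-rule on 2]
5. c, u   [&-rule on 2]
6. ~<>(a & c), v   [~[]-rule on 3: fresh world v, uRv]
7. ~(a & c), v   [~<>-rule on 6 via vRv]
8. ~c, v   [~&-rule on 7 (branches; this branch)]
Accessibility: uRu, uRv, vRv
The negation has an open branch (countermodel exists).

Invalid (countermodel exists)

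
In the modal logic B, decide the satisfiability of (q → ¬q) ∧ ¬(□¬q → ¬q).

1. (q → ¬q) ∧ ¬(□¬q → ¬q), w0
2. q → ¬q, w0
3. ¬(□¬q → ¬q), w0
4. □¬q, w0
5. q, w0
6. ¬q, w0
Accessibility: w0Rw0
Branch closes: q and ¬q both at w0.
(One branch shown.) All branches close.

No, unsatisfiable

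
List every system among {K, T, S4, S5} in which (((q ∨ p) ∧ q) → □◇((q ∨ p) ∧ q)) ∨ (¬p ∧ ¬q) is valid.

S4-tableau for the negation ¬((((q ∨ p) ∧ q) → □◇((q ∨ p) ∧ q)) ∨ (¬p ∧ ¬q)):
1. ¬((((q ∨ p) ∧ q) → □◇((q ∨ p) ∧ q)) ∨ (¬p ∧ ¬q)), w0
2. ¬(((q ∨ p) ∧ q) → □◇((q ∨ p) ∧ q)), w0   [¬∨-rule on 1]
3. ¬(¬p ∧ ¬q), w0   [¬∨-rule on 1]
4. (q ∨ p) ∧ q, w0   [¬→-rule on 2]
5. ¬□◇((q ∨ p) ∧ q), w0   [¬→-rule on 2]
6. q ∨ p, w0   [∧-rule on 4]
7. q, w0   [∧-rule on 4]
8. p, w0   [∨-rule on 6 (branches; this branch)]
9. ¬◇((q ∨ p) ∧ q), w1   [¬□-rule on 5: fresh world w1, w0Rw1]
10. ¬((q ∨ p) ∧ q), w1   [¬◇-rule on 9 via w1Rw1]
11. ¬q, w1   [¬∧-rule on 10 (branches; this branch)]
Accessibility: w0Rw0, w0Rw1, w1Rw1
Complete open branch: countermodel on an S4-frame, so not valid in S4, nor in K, T (the same frame is also a K-frame and a T-frame).
S5-tableau for the negation ¬((((q ∨ p) ∧ q) → □◇((q ∨ p) ∧ q)) ∨ (¬p ∧ ¬q)):
1. ¬((((q ∨ p) ∧ q) → □◇((q ∨ p) ∧ q)) ∨ (¬p ∧ ¬q)), w0
2. ¬(((q ∨ p) ∧ q) → □◇((q ∨ p) ∧ q)), w0   [¬∨-rule on 1]
3. ¬(¬p ∧ ¬q), w0   [¬∨-rule on 1]
4. (q ∨ p) ∧ q, w0   [¬→-rule on 2]
5. ¬□◇((q ∨ p) ∧ q), w0   [¬→-rule on 2]
6. q ∨ p, w0   [∧-rule on 4]
7. q, w0   [∧-rule on 4]
8. p, w0   [∨-rule on 6 (branches; this branch)]
9. ¬◇((q ∨ p) ∧ q), w1   [¬□-rule on 5: fresh world w1, w0Rw1]
10. ¬((q ∨ p) ∧ q), w0   [¬◇-rule on 9 via w1Rw0]
11. ¬((q ∨ p) ∧ q), w1   [¬◇-rule on 9 via w1Rw1]
12. ¬(q ∨ p), w0   [¬∧-rule on 10 (branches; this branch)]
13. ¬q, w0   [¬∨-rule on 12]
14. ¬p, w0   [¬∨-rule on 12]
Accessibility: w0Rw0, w0Rw1, w1Rw0, w1Rw1
Branch closes: q and ¬q both at w0.
Every branch closes (one shown): valid in S5.

S5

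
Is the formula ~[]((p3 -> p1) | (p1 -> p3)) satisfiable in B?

1. ~[]((p3 -> p1) | (p1 -> p3)), 0
2. ~((p3 -> p1) | (p1 -> p3)), 1
3. ~(p3 -> p1), 1
4. ~(p1 -> p3), 1
5. p3, 1
6. ~p1, 1
7. p1, 1
8. ~p3, 1
Accessibility: 0R0, 0R1, 1R0, 1R1
Branch closes: p1 and ~p1 both at 1.
Every branch closes; the branch above is one of them.

No, unsatisfiable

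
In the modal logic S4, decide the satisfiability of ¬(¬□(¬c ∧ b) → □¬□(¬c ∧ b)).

1. ¬(¬□(¬c ∧ b) → □¬□(¬c ∧ b)), 0
2. ¬□(¬c ∧ b), 0
3. ¬□¬□(¬c ∧ b), 0
4. ¬(¬c ∧ b), 1
5. ¬b, 1
6. □(¬c ∧ b), 2
7. ¬c ∧ b, 2
8. ¬c, 2
9. b, 2
Accessibility: 0R0, 0R1, 0R2, 1R1, 2R2

Satisfiable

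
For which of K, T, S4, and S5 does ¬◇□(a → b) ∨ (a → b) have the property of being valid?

S5

S5-tableau for the negation ¬(¬◇□(a → b) ∨ (a → b)):
1. ¬(¬◇□(a → b) ∨ (a → b)), w0
2. ◇□(a → b), w0
3. ¬(a → b), w0
4. a, w0
5. ¬b, w0
6. □(a → b), w1
7. a → b, w0
8. a → b, w1
9. b, w0
Accessibility: w0Rw0, w0Rw1, w1Rw0, w1Rw1
Branch closes: b and ¬b both at w0.
Every branch closes (one shown): valid in S5.
S4-tableau for the negation ¬(¬◇□(a → b) ∨ (a → b)):
1. ¬(¬◇□(a → b) ∨ (a → b)), w0
2. ◇□(a → b), w0
3. ¬(a → b), w0
4. a, w0
5. ¬b, w0
6. □(a → b), w1
7. a → b, w1
8. b, w1
Accessibility: w0Rw0, w0Rw1, w1Rw1
Complete open branch: countermodel on an S4-frame, so not valid in S4, nor in K, T (the same frame is also a K-frame and a T-frame).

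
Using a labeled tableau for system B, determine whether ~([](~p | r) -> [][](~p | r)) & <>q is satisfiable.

Satisfiable (open branch found)

1. ~([](~p | r) -> [][](~p | r)) & <>q, w0
2. ~([](~p | r) -> [][](~p | r)), w0   [&-rule on 1]
3. <>q, w0   [&-rule on 1]
4. [](~p | r), w0   [~->-rule on 2]
5. ~[][](~p | r), w0   [~->-rule on 2]
6. ~p | r, w0   [[]-rule on 4 via w0Rw0]
7. r, w0   [|-rule on 6 (branches; this branch)]
8. q, w1   [<>-rule on 3: fresh world w1, w0Rw1]
9. ~p | r, w1   [[]-rule on 4 via w0Rw1]
10. r, w1   [|-rule on 9 (branches; this branch)]
11. ~[](~p | r), w2   [~[]-rule on 5: fresh world w2, w0Rw2]
12. ~p | r, w2   [[]-rule on 4 via w0Rw2]
13. r, w2   [|-rule on 12 (branches; this branch)]
14. ~(~p | r), w3   [~[]-rule on 11: fresh world w3, w2Rw3]
15. p, w3   [~|-rule on 14]
16. ~r, w3   [~|-rule on 14]
Accessibility: w0Rw0, w0Rw1, w0Rw2, w1Rw0, w1Rw1, w2Rw0, w2Rw2, w2Rw3, w3Rw2, w3Rw3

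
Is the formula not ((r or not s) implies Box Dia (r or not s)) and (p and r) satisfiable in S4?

1. not ((r or not s) implies Box Dia (r or not s)) and (p and r), w0
2. not ((r or not s) implies Box Dia (r or not s)), w0
3. p and r, w0
4. r or not s, w0
5. not Box Dia (r or not s), w0
6. p, w0
7. r, w0
8. not s, w0
9. not Dia (r or not s), w1
10. not (r or not s), w1
11. not r, w1
12. s, w1
Accessibility: w0Rw0, w0Rw1, w1Rw1

Satisfiable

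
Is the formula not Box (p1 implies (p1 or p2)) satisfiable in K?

Unsatisfiable (every branch closes)

1. not Box (p1 implies (p1 or p2)), u
2. not (p1 implies (p1 or p2)), v   [neg-Box-rule on 1: fresh world v, uRv]
3. p1, v   [neg-implies-rule on 2]
4. not (p1 or p2), v   [neg-implies-rule on 2]
5. not p1, v   [neg-or-rule on 4]
6. not p2, v   [neg-or-rule on 4]
Accessibility: uRv
Branch closes: p1 and not p1 both at v.
All branches of the tableau close; one closing branch shown above.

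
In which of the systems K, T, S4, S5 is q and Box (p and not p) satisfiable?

K

K-tableau for the formula:
1. q and Box (p and not p), w0
2. q, w0
3. Box (p and not p), w0
Complete open branch: satisfiable in K.
T-tableau for the formula:
1. q and Box (p and not p), w0
2. q, w0
3. Box (p and not p), w0
4. p and not p, w0
5. p, w0
6. not p, w0
Accessibility: w0Rw0
Branch closes: p and not p both at w0.
Every branch closes (one shown): unsatisfiable in T, hence also in S4, S5 (every S4/S5-frame is a T-frame).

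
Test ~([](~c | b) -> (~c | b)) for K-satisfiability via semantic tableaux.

Yes, satisfiable

1. ~([](~c | b) -> (~c | b)), u
2. [](~c | b), u
3. ~(~c | b), u
4. c, u
5. ~b, u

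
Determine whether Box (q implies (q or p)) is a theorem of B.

Valid

Tableau for the negation not Box (q implies (q or p)):
1. not Box (q implies (q or p)), w0
2. not (q implies (q or p)), w1   [neg-Box-rule on 1: fresh world w1, w0Rw1]
3. q, w1   [neg-implies-rule on 2]
4. not (q or p), w1   [neg-implies-rule on 2]
5. not q, w1   [neg-or-rule on 4]
6. not p, w1   [neg-or-rule on 4]
Accessibility: w0Rw0, w0Rw1, w1Rw0, w1Rw1
Branch closes: q and not q both at w1.
All branches of the negation close; one closing branch shown above.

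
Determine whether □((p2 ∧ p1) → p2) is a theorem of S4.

Tableau for the negation ¬□((p2 ∧ p1) → p2):
1. ¬□((p2 ∧ p1) → p2), 0
2. ¬((p2 ∧ p1) → p2), 1
3. p2 ∧ p1, 1
4. ¬p2, 1
5. p2, 1
6. p1, 1
Accessibility: 0R0, 0R1, 1R1
Branch closes: p2 and ¬p2 both at 1.
Every branch of the negation's tableau closes; the branch above is one of them.

Valid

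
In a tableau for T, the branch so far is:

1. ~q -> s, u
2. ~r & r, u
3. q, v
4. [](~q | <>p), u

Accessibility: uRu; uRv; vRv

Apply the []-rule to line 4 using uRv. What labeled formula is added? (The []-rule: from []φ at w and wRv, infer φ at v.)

~q | <>p, v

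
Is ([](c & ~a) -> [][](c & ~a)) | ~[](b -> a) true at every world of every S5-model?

Tableau for the negation ~(([](c & ~a) -> [][](c & ~a)) | ~[](b -> a)):
1. ~(([](c & ~a) -> [][](c & ~a)) | ~[](b -> a)), w0
2. ~([](c & ~a) -> [][](c & ~a)), w0
3. [](b -> a), w0
4. [](c & ~a), w0
5. ~[][](c & ~a), w0
6. b -> a, w0
7. c & ~a, w0
8. c, w0
9. ~a, w0
10. ~b, w0
11. ~[](c & ~a), w1
12. b -> a, w1
13. c & ~a, w1
14. c, w1
15. ~a, w1
16. ~b, w1
17. ~(c & ~a), w2
18. b -> a, w2
19. c & ~a, w2
20. c, w2
21. ~a, w2
22. a, w2
Accessibility: w0Rw0, w0Rw1, w0Rw2, w1Rw0, w1Rw1, w1Rw2, w2Rw0, w2Rw1, w2Rw2
Branch closes: a and ~a both at w2.
All branches of the negation close; one closing branch shown above.

Valid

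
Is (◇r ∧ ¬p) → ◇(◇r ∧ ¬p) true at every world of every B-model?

Tableau for the negation ¬((◇r ∧ ¬p) → ◇(◇r ∧ ¬p)):
1. ¬((◇r ∧ ¬p) → ◇(◇r ∧ ¬p)), 0
2. ◇r ∧ ¬p, 0   [¬→-rule on 1]
3. ¬◇(◇r ∧ ¬p), 0   [¬→-rule on 1]
4. ◇r, 0   [∧-rule on 2]
5. ¬p, 0   [∧-rule on 2]
6. ¬(◇r ∧ ¬p), 0   [¬◇-rule on 3 via 0R0]
7. ¬◇r, 0   [¬∧-rule on 6 (branches; this branch)]
8. ¬r, 0   [¬◇-rule on 7 via 0R0]
9. r, 1   [◇-rule on 4: fresh world 1, 0R1]
10. ¬(◇r ∧ ¬p), 1   [¬◇-rule on 3 via 0R1]
11. ¬r, 1   [¬◇-rule on 7 via 0R1]
Accessibility: 0R0, 0R1, 1R0, 1R1
Branch closes: r and ¬r both at 1.
Every branch of the negation's tableau closes; the branch above is one of them.

Valid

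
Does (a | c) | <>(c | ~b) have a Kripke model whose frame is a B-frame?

Yes, satisfiable

1. (a | c) | <>(c | ~b), w0
2. <>(c | ~b), w0
3. c | ~b, w1
4. ~b, w1
Accessibility: w0Rw0, w0Rw1, w1Rw0, w1Rw1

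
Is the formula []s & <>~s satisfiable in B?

1. []s & <>~s, w0
2. []s, w0
3. <>~s, w0
4. s, w0
5. ~s, w1
6. s, w1
Accessibility: w0Rw0, w0Rw1, w1Rw0, w1Rw1
Branch closes: s and ~s both at w1.
All branches of the tableau close; one closing branch shown above.

No, unsatisfiable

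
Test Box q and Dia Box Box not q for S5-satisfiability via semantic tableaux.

1. Box q and Dia Box Box not q, w0
2. Box q, w0
3. Dia Box Box not q, w0
4. q, w0
5. Box Box not q, w1
6. q, w1
7. Box not q, w0
8. Box not q, w1
9. not q, w0
Accessibility: w0Rw0, w0Rw1, w1Rw0, w1Rw1
Branch closes: q and not q both at w0.
Every branch closes; the branch above is one of them.

Unsatisfiable (every branch closes)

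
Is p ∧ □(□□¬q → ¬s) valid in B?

Tableau for the negation ¬(p ∧ □(□□¬q → ¬s)):
1. ¬(p ∧ □(□□¬q → ¬s)), u
2. ¬□(□□¬q → ¬s), u
3. ¬(□□¬q → ¬s), v
4. □□¬q, v
5. s, v
6. □¬q, u
7. □¬q, v
8. ¬q, u
9. ¬q, v
Accessibility: uRu, uRv, vRu, vRv
The negation has an open branch (countermodel exists).

Invalid (countermodel exists)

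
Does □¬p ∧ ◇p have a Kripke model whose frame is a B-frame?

1. □¬p ∧ ◇p, 0
2. □¬p, 0   [∧-rule on 1]
3. ◇p, 0   [∧-rule on 1]
4. ¬p, 0   [□-rule on 2 via 0R0]
5. p, 1   [◇-rule on 3: fresh world 1, 0R1]
6. ¬p, 1   [□-rule on 2 via 0R1]
Accessibility: 0R0, 0R1, 1R0, 1R1
Branch closes: p and ¬p both at 1.
Every branch closes; the branch above is one of them.

Unsatisfiable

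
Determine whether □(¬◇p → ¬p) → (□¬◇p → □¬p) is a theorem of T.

Yes, valid

Tableau for the negation ¬(□(¬◇p → ¬p) → (□¬◇p → □¬p)):
1. ¬(□(¬◇p → ¬p) → (□¬◇p → □¬p)), w0
2. □(¬◇p → ¬p), w0
3. ¬(□¬◇p → □¬p), w0
4. □¬◇p, w0
5. ¬□¬p, w0
6. ¬◇p → ¬p, w0
7. ¬◇p, w0
8. ¬p, w0
9. p, w1
10. ¬◇p → ¬p, w1
11. ¬◇p, w1
12. ¬p, w1
Accessibility: w0Rw0, w0Rw1, w1Rw1
Branch closes: p and ¬p both at w1.
All branches of the negation close; one closing branch shown above.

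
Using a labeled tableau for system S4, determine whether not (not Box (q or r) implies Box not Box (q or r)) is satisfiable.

Yes, satisfiable

1. not (not Box (q or r) implies Box not Box (q or r)), 0
2. not Box (q or r), 0   [neg-implies-rule on 1]
3. not Box not Box (q or r), 0   [neg-implies-rule on 1]
4. not (q or r), 1   [neg-Box-rule on 2: fresh world 1, 0R1]
5. not q, 1   [neg-or-rule on 4]
6. not r, 1   [neg-or-rule on 4]
7. Box (q or r), 2   [neg-Box-rule on 3: fresh world 2, 0R2]
8. q or r, 2   [Box-rule on 7 via 2R2]
9. r, 2   [or-rule on 8 (branches; this branch)]
Accessibility: 0R0, 0R1, 0R2, 1R1, 2R2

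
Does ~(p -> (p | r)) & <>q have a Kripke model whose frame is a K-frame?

Unsatisfiable (every branch closes)

1. ~(p -> (p | r)) & <>q, w0
2. ~(p -> (p | r)), w0   [&-rule on 1]
3. <>q, w0   [&-rule on 1]
4. p, w0   [~->-rule on 2]
5. ~(p | r), w0   [~->-rule on 2]
6. ~p, w0   [~|-rule on 5]
7. ~r, w0   [~|-rule on 5]
Branch closes: p and ~p both at w0.
All branches of the tableau close; one closing branch shown above.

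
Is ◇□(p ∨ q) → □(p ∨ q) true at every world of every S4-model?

No, not valid

Tableau for the negation ¬(◇□(p ∨ q) → □(p ∨ q)):
1. ¬(◇□(p ∨ q) → □(p ∨ q)), w0
2. ◇□(p ∨ q), w0   [¬→-rule on 1]
3. ¬□(p ∨ q), w0   [¬→-rule on 1]
4. □(p ∨ q), w1   [◇-rule on 2: fresh world w1, w0Rw1]
5. p ∨ q, w1   [□-rule on 4 via w1Rw1]
6. q, w1   [∨-rule on 5 (branches; this branch)]
7. ¬(p ∨ q), w2   [¬□-rule on 3: fresh world w2, w0Rw2]
8. ¬p, w2   [¬∨-rule on 7]
9. ¬q, w2   [¬∨-rule on 7]
Accessibility: w0Rw0, w0Rw1, w0Rw2, w1Rw1, w2Rw2
The negation has an open branch (countermodel exists).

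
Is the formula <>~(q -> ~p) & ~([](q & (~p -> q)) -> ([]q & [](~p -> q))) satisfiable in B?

1. <>~(q -> ~p) & ~([](q & (~p -> q)) -> ([]q & [](~p -> q))), 0
2. <>~(q -> ~p), 0   [&-rule on 1]
3. ~([](q & (~p -> q)) -> ([]q & [](~p -> q))), 0   [&-rule on 1]
4. [](q & (~p -> q)), 0   [~->-rule on 3]
5. ~([]q & [](~p -> q)), 0   [~->-rule on 3]
6. q & (~p -> q), 0   [[]-rule on 4 via 0R0]
7. q, 0   [&-rule on 6]
8. ~p -> q, 0   [&-rule on 6]
9. ~[](~p -> q), 0   [~&-rule on 5 (branches; this branch)]
10. ~(q -> ~p), 1   [<>-rule on 2: fresh world 1, 0R1]
11. q, 1   [~->-rule on 10]
12. p, 1   [~->-rule on 10]
13. q & (~p -> q), 1   [[]-rule on 4 via 0R1]
14. ~p -> q, 1   [&-rule on 13]
15. ~(~p -> q), 2   [~[]-rule on 9: fresh world 2, 0R2]
16. ~p, 2   [~->-rule on 15]
17. ~q, 2   [~->-rule on 15]
18. q & (~p -> q), 2   [[]-rule on 4 via 0R2]
19. q, 2   [&-rule on 18]
20. ~p -> q, 2   [&-rule on 18]
Accessibility: 0R0, 0R1, 0R2, 1R0, 1R1, 2R0, 2R2
Branch closes: q and ~q both at 2.
(One branch shown.) All branches close.

No, unsatisfiable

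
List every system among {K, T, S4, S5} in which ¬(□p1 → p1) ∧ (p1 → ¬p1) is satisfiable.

K

K-tableau for the formula:
1. ¬(□p1 → p1) ∧ (p1 → ¬p1), 0
2. ¬(□p1 → p1), 0
3. p1 → ¬p1, 0
4. □p1, 0
5. ¬p1, 0
Complete open branch: satisfiable in K.
T-tableau for the formula:
1. ¬(□p1 → p1) ∧ (p1 → ¬p1), 0
2. ¬(□p1 → p1), 0
3. p1 → ¬p1, 0
4. □p1, 0
5. ¬p1, 0
6. p1, 0
Accessibility: 0R0
Branch closes: p1 and ¬p1 both at 0.
Every branch closes (one shown): unsatisfiable in T, hence also in S4, S5 (every S4/S5-frame is a T-frame).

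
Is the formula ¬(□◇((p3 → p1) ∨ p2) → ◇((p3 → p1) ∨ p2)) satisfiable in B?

1. ¬(□◇((p3 → p1) ∨ p2) → ◇((p3 → p1) ∨ p2)), u
2. □◇((p3 → p1) ∨ p2), u   [¬→-rule on 1]
3. ¬◇((p3 → p1) ∨ p2), u   [¬→-rule on 1]
4. ◇((p3 → p1) ∨ p2), u   [□-rule on 2 via uRu]
5. ¬((p3 → p1) ∨ p2), u   [¬◇-rule on 3 via uRu]
6. ¬(p3 → p1), u   [¬∨-rule on 5]
7. ¬p2, u   [¬∨-rule on 5]
8. p3, u   [¬→-rule on 6]
9. ¬p1, u   [¬→-rule on 6]
10. (p3 → p1) ∨ p2, v   [◇-rule on 4: fresh world v, uRv]
11. ◇((p3 → p1) ∨ p2), v   [□-rule on 2 via uRv]
12. ¬((p3 → p1) ∨ p2), v   [¬◇-rule on 3 via uRv]
13. ¬(p3 → p1), v   [¬∨-rule on 12]
14. ¬p2, v   [¬∨-rule on 12]
15. p3, v   [¬→-rule on 13]
16. ¬p1, v   [¬→-rule on 13]
17. p3 → p1, v   [∨-rule on 10 (branches; this branch)]
18. p1, v   [→-rule on 17 (branches; this branch)]
Accessibility: uRu, uRv, vRu, vRv
Branch closes: p1 and ¬p1 both at v.
Every branch closes; the branch above is one of them.

Unsatisfiable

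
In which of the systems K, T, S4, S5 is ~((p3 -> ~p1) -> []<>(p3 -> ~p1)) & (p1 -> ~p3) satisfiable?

K, T, S4

S4-tableau for the formula:
1. ~((p3 -> ~p1) -> []<>(p3 -> ~p1)) & (p1 -> ~p3), u
2. ~((p3 -> ~p1) -> []<>(p3 -> ~p1)), u
3. p1 -> ~p3, u
4. p3 -> ~p1, u
5. ~[]<>(p3 -> ~p1), u
6. ~p3, u
7. ~p1, u
8. ~<>(p3 -> ~p1), v
9. ~(p3 -> ~p1), v
10. p3, v
11. p1, v
Accessibility: uRu, uRv, vRv
Complete open branch: satisfiable in S4, hence also in K, T (this S4-model is also a K-model and a T-model).
S5-tableau for the formula:
1. ~((p3 -> ~p1) -> []<>(p3 -> ~p1)) & (p1 -> ~p3), u
2. ~((p3 -> ~p1) -> []<>(p3 -> ~p1)), u
3. p1 -> ~p3, u
4. p3 -> ~p1, u
5. ~[]<>(p3 -> ~p1), u
6. ~p3, u
7. ~p1, u
8. ~<>(p3 -> ~p1), v
9. ~(p3 -> ~p1), u
10. p3, u
11. p1, u
Accessibility: uRu, uRv, vRu, vRv
Branch closes: p3 and ~p3 both at u.
Every branch closes (one shown): unsatisfiable in S5.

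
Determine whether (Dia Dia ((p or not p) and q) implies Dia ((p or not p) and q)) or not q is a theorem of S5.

Valid in S5

Tableau for the negation not ((Dia Dia ((p or not p) and q) implies Dia ((p or not p) and q)) or not q):
1. not ((Dia Dia ((p or not p) and q) implies Dia ((p or not p) and q)) or not q), w0
2. not (Dia Dia ((p or not p) and q) implies Dia ((p or not p) and q)), w0   [neg-or-rule on 1]
3. q, w0   [neg-or-rule on 1]
4. Dia Dia ((p or not p) and q), w0   [neg-implies-rule on 2]
5. not Dia ((p or not p) and q), w0   [neg-implies-rule on 2]
6. not ((p or not p) and q), w0   [neg-Dia-rule on 5 via w0Rw0]
7. not (p or not p), w0   [neg-and-rule on 6 (branches; this branch)]
8. not p, w0   [neg-or-rule on 7]
9. p, w0   [neg-or-rule on 7]
Accessibility: w0Rw0
Branch closes: p and not p both at w0.
All branches of the negation close; one closing branch shown above.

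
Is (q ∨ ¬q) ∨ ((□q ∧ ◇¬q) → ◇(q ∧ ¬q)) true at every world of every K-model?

Valid

Tableau for the negation ¬((q ∨ ¬q) ∨ ((□q ∧ ◇¬q) → ◇(q ∧ ¬q))):
1. ¬((q ∨ ¬q) ∨ ((□q ∧ ◇¬q) → ◇(q ∧ ¬q))), w0
2. ¬(q ∨ ¬q), w0
3. ¬((□q ∧ ◇¬q) → ◇(q ∧ ¬q)), w0
4. ¬q, w0
5. q, w0
Branch closes: q and ¬q both at w0.
Every branch of the negation's tableau closes; the branch above is one of them.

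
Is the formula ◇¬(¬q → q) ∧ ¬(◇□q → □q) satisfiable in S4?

1. ◇¬(¬q → q) ∧ ¬(◇□q → □q), w0
2. ◇¬(¬q → q), w0
3. ¬(◇□q → □q), w0
4. ◇□q, w0
5. ¬□q, w0
6. ¬(¬q → q), w1
7. ¬q, w1
8. □q, w2
9. q, w2
10. ¬q, w3
Accessibility: w0Rw0, w0Rw1, w0Rw2, w0Rw3, w1Rw1, w2Rw2, w3Rw3

Satisfiable (open branch found)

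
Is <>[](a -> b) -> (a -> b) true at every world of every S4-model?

Not valid

Tableau for the negation ~(<>[](a -> b) -> (a -> b)):
1. ~(<>[](a -> b) -> (a -> b)), w0
2. <>[](a -> b), w0   [~->-rule on 1]
3. ~(a -> b), w0   [~->-rule on 1]
4. a, w0   [~->-rule on 3]
5. ~b, w0   [~->-rule on 3]
6. [](a -> b), w1   [<>-rule on 2: fresh world w1, w0Rw1]
7. a -> b, w1   [[]-rule on 6 via w1Rw1]
8. b, w1   [->-rule on 7 (branches; this branch)]
Accessibility: w0Rw0, w0Rw1, w1Rw1
The negation has an open branch (countermodel exists).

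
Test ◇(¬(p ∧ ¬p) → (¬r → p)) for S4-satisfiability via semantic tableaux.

1. ◇(¬(p ∧ ¬p) → (¬r → p)), 0
2. ¬(p ∧ ¬p) → (¬r → p), 1
3. ¬r → p, 1
4. p, 1
Accessibility: 0R0, 0R1, 1R1

Satisfiable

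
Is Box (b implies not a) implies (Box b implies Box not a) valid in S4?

Valid

Tableau for the negation not (Box (b implies not a) implies (Box b implies Box not a)):
1. not (Box (b implies not a) implies (Box b implies Box not a)), w0
2. Box (b implies not a), w0
3. not (Box b implies Box not a), w0
4. Box b, w0
5. not Box not a, w0
6. b implies not a, w0
7. b, w0
8. not a, w0
9. a, w1
10. b implies not a, w1
11. b, w1
12. not a, w1
Accessibility: w0Rw0, w0Rw1, w1Rw1
Branch closes: a and not a both at w1.
Every branch of the negation's tableau closes; the branch above is one of them.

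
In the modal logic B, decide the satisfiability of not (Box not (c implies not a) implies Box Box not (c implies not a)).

Satisfiable

1. not (Box not (c implies not a) implies Box Box not (c implies not a)), u
2. Box not (c implies not a), u   [neg-implies-rule on 1]
3. not Box Box not (c implies not a), u   [neg-implies-rule on 1]
4. not (c implies not a), u   [Box-rule on 2 via uRu]
5. c, u   [neg-implies-rule on 4]
6. a, u   [neg-implies-rule on 4]
7. not Box not (c implies not a), v   [neg-Box-rule on 3: fresh world v, uRv]
8. not (c implies not a), v   [Box-rule on 2 via uRv]
9. c, v   [neg-implies-rule on 8]
10. a, v   [neg-implies-rule on 8]
11. c implies not a, w   [neg-Box-rule on 7: fresh world w, vRw]
12. not a, w   [implies-rule on 11 (branches; this branch)]
Accessibility: uRu, uRv, vRu, vRv, vRw, wRv, wRw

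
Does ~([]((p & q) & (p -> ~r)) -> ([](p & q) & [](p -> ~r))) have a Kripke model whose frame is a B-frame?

1. ~([]((p & q) & (p -> ~r)) -> ([](p & q) & [](p -> ~r))), w0
2. []((p & q) & (p -> ~r)), w0   [~->-rule on 1]
3. ~([](p & q) & [](p -> ~r)), w0   [~->-rule on 1]
4. (p & q) & (p -> ~r), w0   [[]-rule on 2 via w0Rw0]
5. p & q, w0   [&-rule on 4]
6. p -> ~r, w0   [&-rule on 4]
7. p, w0   [&-rule on 5]
8. q, w0   [&-rule on 5]
9. ~[](p -> ~r), w0   [~&-rule on 3 (branches; this branch)]
10. ~r, w0   [->-rule on 6 (branches; this branch)]
11. ~(p -> ~r), w1   [~[]-rule on 9: fresh world w1, w0Rw1]
12. p, w1   [~->-rule on 11]
13. r, w1   [~->-rule on 11]
14. (p & q) & (p -> ~r), w1   [[]-rule on 2 via w0Rw1]
15. p & q, w1   [&-rule on 14]
16. p -> ~r, w1   [&-rule on 14]
17. q, w1   [&-rule on 15]
18. ~r, w1   [->-rule on 16 (branches; this branch)]
Accessibility: w0Rw0, w0Rw1, w1Rw0, w1Rw1
Branch closes: r and ~r both at w1.
(One branch shown.) All branches close.

Unsatisfiable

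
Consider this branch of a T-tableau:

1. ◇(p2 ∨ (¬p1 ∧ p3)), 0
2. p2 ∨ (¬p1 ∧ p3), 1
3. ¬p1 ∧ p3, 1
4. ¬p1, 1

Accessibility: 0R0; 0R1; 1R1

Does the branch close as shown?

There is no literal clash: for every atom and world, at most one sign appears.

No, open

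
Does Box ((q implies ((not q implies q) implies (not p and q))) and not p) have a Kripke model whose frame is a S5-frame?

1. Box ((q implies ((not q implies q) implies (not p and q))) and not p), w0
2. (q implies ((not q implies q) implies (not p and q))) and not p, w0   [Box-rule on 1 via w0Rw0]
3. q implies ((not q implies q) implies (not p and q)), w0   [and-rule on 2]
4. not p, w0   [and-rule on 2]
5. (not q implies q) implies (not p and q), w0   [implies-rule on 3 (branches; this branch)]
6. not p and q, w0   [implies-rule on 5 (branches; this branch)]
7. q, w0   [and-rule on 6]
Accessibility: w0Rw0

Yes, satisfiable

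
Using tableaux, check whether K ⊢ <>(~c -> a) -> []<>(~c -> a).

Tableau for the negation ~(<>(~c -> a) -> []<>(~c -> a)):
1. ~(<>(~c -> a) -> []<>(~c -> a)), u
2. <>(~c -> a), u
3. ~[]<>(~c -> a), u
4. ~c -> a, v
5. a, v
6. ~<>(~c -> a), w
Accessibility: uRv, uRw
The negation has an open branch (countermodel exists).

Invalid (countermodel exists)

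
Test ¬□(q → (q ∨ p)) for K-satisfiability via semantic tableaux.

1. ¬□(q → (q ∨ p)), u
2. ¬(q → (q ∨ p)), v
3. q, v
4. ¬(q ∨ p), v
5. ¬q, v
6. ¬p, v
Accessibility: uRv
Branch closes: q and ¬q both at v.
All branches of the tableau close; one closing branch shown above.

Unsatisfiable (every branch closes)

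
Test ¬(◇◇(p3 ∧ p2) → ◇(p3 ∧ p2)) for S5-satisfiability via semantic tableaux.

1. ¬(◇◇(p3 ∧ p2) → ◇(p3 ∧ p2)), u
2. ◇◇(p3 ∧ p2), u
3. ¬◇(p3 ∧ p2), u
4. ¬(p3 ∧ p2), u
5. ¬p2, u
6. ◇(p3 ∧ p2), v
7. ¬(p3 ∧ p2), v
8. ¬p2, v
9. p3 ∧ p2, w
10. p3, w
11. p2, w
12. ¬(p3 ∧ p2), w
13. ¬p2, w
Accessibility: uRu, uRv, uRw, vRu, vRv, vRw, wRu, wRv, wRw
Branch closes: p2 and ¬p2 both at w.
Every branch closes; the branch above is one of them.

Unsatisfiable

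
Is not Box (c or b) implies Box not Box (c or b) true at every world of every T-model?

Not valid

Tableau for the negation not (not Box (c or b) implies Box not Box (c or b)):
1. not (not Box (c or b) implies Box not Box (c or b)), w0
2. not Box (c or b), w0   [neg-implies-rule on 1]
3. not Box not Box (c or b), w0   [neg-implies-rule on 1]
4. not (c or b), w1   [neg-Box-rule on 2: fresh world w1, w0Rw1]
5. not c, w1   [neg-or-rule on 4]
6. not b, w1   [neg-or-rule on 4]
7. Box (c or b), w2   [neg-Box-rule on 3: fresh world w2, w0Rw2]
8. c or b, w2   [Box-rule on 7 via w2Rw2]
9. b, w2   [or-rule on 8 (branches; this branch)]
Accessibility: w0Rw0, w0Rw1, w0Rw2, w1Rw1, w2Rw2
The negation has an open branch (countermodel exists).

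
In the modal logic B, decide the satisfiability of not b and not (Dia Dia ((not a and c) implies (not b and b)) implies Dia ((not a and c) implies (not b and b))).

Satisfiable (open branch found)

1. not b and not (Dia Dia ((not a and c) implies (not b and b)) implies Dia ((not a and c) implies (not b and b))), w0
2. not b, w0
3. not (Dia Dia ((not a and c) implies (not b and b)) implies Dia ((not a and c) implies (not b and b))), w0
4. Dia Dia ((not a and c) implies (not b and b)), w0
5. not Dia ((not a and c) implies (not b and b)), w0
6. not ((not a and c) implies (not b and b)), w0
7. not a and c, w0
8. not (not b and b), w0
9. not a, w0
10. c, w0
11. Dia ((not a and c) implies (not b and b)), w1
12. not ((not a and c) implies (not b and b)), w1
13. not a and c, w1
14. not (not b and b), w1
15. not a, w1
16. c, w1
17. not b, w1
18. (not a and c) implies (not b and b), w2
19. not (not a and c), w2
20. not c, w2
Accessibility: w0Rw0, w0Rw1, w1Rw0, w1Rw1, w1Rw2, w2Rw1, w2Rw2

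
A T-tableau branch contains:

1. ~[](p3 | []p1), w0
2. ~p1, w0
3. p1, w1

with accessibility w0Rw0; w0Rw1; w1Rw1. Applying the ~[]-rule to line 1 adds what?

a fresh world w2 with w0Rw2, and ~(p3 | []p1) at w2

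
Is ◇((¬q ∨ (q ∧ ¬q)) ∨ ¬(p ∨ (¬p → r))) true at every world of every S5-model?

No, not valid

Tableau for the negation ¬◇((¬q ∨ (q ∧ ¬q)) ∨ ¬(p ∨ (¬p → r))):
1. ¬◇((¬q ∨ (q ∧ ¬q)) ∨ ¬(p ∨ (¬p → r))), 0
2. ¬((¬q ∨ (q ∧ ¬q)) ∨ ¬(p ∨ (¬p → r))), 0
3. ¬(¬q ∨ (q ∧ ¬q)), 0
4. p ∨ (¬p → r), 0
5. q, 0
6. ¬(q ∧ ¬q), 0
7. ¬p → r, 0
8. r, 0
Accessibility: 0R0
The negation has an open branch (countermodel exists).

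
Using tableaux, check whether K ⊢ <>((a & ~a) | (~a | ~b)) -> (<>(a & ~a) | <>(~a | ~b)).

Valid

Tableau for the negation ~(<>((a & ~a) | (~a | ~b)) -> (<>(a & ~a) | <>(~a | ~b))):
1. ~(<>((a & ~a) | (~a | ~b)) -> (<>(a & ~a) | <>(~a | ~b))), w0
2. <>((a & ~a) | (~a | ~b)), w0
3. ~(<>(a & ~a) | <>(~a | ~b)), w0
4. ~<>(a & ~a), w0
5. ~<>(~a | ~b), w0
6. (a & ~a) | (~a | ~b), w1
7. ~(a & ~a), w1
8. ~(~a | ~b), w1
9. a, w1
10. b, w1
11. ~a | ~b, w1
12. ~b, w1
Accessibility: w0Rw1
Branch closes: b and ~b both at w1.
Every branch of the negation's tableau closes; the branch above is one of them.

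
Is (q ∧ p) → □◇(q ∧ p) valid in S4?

Not valid

Tableau for the negation ¬((q ∧ p) → □◇(q ∧ p)):
1. ¬((q ∧ p) → □◇(q ∧ p)), w0
2. q ∧ p, w0
3. ¬□◇(q ∧ p), w0
4. q, w0
5. p, w0
6. ¬◇(q ∧ p), w1
7. ¬(q ∧ p), w1
8. ¬p, w1
Accessibility: w0Rw0, w0Rw1, w1Rw1
The negation has an open branch (countermodel exists).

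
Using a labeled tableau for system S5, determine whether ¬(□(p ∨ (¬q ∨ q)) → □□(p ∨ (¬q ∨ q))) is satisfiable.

1. ¬(□(p ∨ (¬q ∨ q)) → □□(p ∨ (¬q ∨ q))), u
2. □(p ∨ (¬q ∨ q)), u
3. ¬□□(p ∨ (¬q ∨ q)), u
4. p ∨ (¬q ∨ q), u
5. ¬q ∨ q, u
6. q, u
7. ¬□(p ∨ (¬q ∨ q)), v
8. p ∨ (¬q ∨ q), v
9. ¬q ∨ q, v
10. q, v
11. ¬(p ∨ (¬q ∨ q)), w
12. ¬p, w
13. ¬(¬q ∨ q), w
14. q, w
15. ¬q, w
Accessibility: uRu, uRv, uRw, vRu, vRv, vRw, wRu, wRv, wRw
Branch closes: q and ¬q both at w.
(One branch shown.) All branches close.

Unsatisfiable (every branch closes)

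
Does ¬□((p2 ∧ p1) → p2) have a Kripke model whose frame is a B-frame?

1. ¬□((p2 ∧ p1) → p2), u
2. ¬((p2 ∧ p1) → p2), v
3. p2 ∧ p1, v
4. ¬p2, v
5. p2, v
6. p1, v
Accessibility: uRu, uRv, vRu, vRv
Branch closes: p2 and ¬p2 both at v.
(One branch shown.) All branches close.

Unsatisfiable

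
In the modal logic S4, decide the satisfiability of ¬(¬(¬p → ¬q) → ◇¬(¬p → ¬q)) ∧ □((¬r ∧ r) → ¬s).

Unsatisfiable (every branch closes)

1. ¬(¬(¬p → ¬q) → ◇¬(¬p → ¬q)) ∧ □((¬r ∧ r) → ¬s), 0
2. ¬(¬(¬p → ¬q) → ◇¬(¬p → ¬q)), 0   [∧-rule on 1]
3. □((¬r ∧ r) → ¬s), 0   [∧-rule on 1]
4. ¬(¬p → ¬q), 0   [¬→-rule on 2]
5. ¬◇¬(¬p → ¬q), 0   [¬→-rule on 2]
6. ¬p, 0   [¬→-rule on 4]
7. q, 0   [¬→-rule on 4]
8. (¬r ∧ r) → ¬s, 0   [□-rule on 3 via 0R0]
9. ¬p → ¬q, 0   [¬◇-rule on 5 via 0R0]
10. ¬s, 0   [→-rule on 8 (branches; this branch)]
11. ¬q, 0   [→-rule on 9 (branches; this branch)]
Accessibility: 0R0
Branch closes: q and ¬q both at 0.
Every branch closes; the branch above is one of them.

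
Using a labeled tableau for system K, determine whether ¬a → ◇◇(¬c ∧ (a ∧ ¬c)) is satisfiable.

Satisfiable (open branch found)

1. ¬a → ◇◇(¬c ∧ (a ∧ ¬c)), u
2. ◇◇(¬c ∧ (a ∧ ¬c)), u
3. ◇(¬c ∧ (a ∧ ¬c)), v
4. ¬c ∧ (a ∧ ¬c), w
5. ¬c, w
6. a ∧ ¬c, w
7. a, w
Accessibility: uRv, vRw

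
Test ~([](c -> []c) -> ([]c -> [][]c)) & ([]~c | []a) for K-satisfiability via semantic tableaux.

1. ~([](c -> []c) -> ([]c -> [][]c)) & ([]~c | []a), w0
2. ~([](c -> []c) -> ([]c -> [][]c)), w0
3. []~c | []a, w0
4. [](c -> []c), w0
5. ~([]c -> [][]c), w0
6. []c, w0
7. ~[][]c, w0
8. []a, w0
9. ~[]c, w1
10. c -> []c, w1
11. c, w1
12. a, w1
13. []c, w1
14. ~c, w2
15. c, w2
Accessibility: w0Rw1, w1Rw2
Branch closes: c and ~c both at w2.
All branches of the tableau close; one closing branch shown above.

Unsatisfiable (every branch closes)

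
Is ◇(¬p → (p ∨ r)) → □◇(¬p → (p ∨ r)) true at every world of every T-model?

Tableau for the negation ¬(◇(¬p → (p ∨ r)) → □◇(¬p → (p ∨ r))):
1. ¬(◇(¬p → (p ∨ r)) → □◇(¬p → (p ∨ r))), u
2. ◇(¬p → (p ∨ r)), u   [¬→-rule on 1]
3. ¬□◇(¬p → (p ∨ r)), u   [¬→-rule on 1]
4. ¬p → (p ∨ r), v   [◇-rule on 2: fresh world v, uRv]
5. p ∨ r, v   [→-rule on 4 (branches; this branch)]
6. r, v   [∨-rule on 5 (branches; this branch)]
7. ¬◇(¬p → (p ∨ r)), w   [¬□-rule on 3: fresh world w, uRw]
8. ¬(¬p → (p ∨ r)), w   [¬◇-rule on 7 via wRw]
9. ¬p, w   [¬→-rule on 8]
10. ¬(p ∨ r), w   [¬→-rule on 8]
11. ¬r, w   [¬∨-rule on 10]
Accessibility: uRu, uRv, uRw, vRv, wRw
The negation has an open branch (countermodel exists).

No, not valid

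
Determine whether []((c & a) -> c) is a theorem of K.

Tableau for the negation ~[]((c & a) -> c):
1. ~[]((c & a) -> c), u
2. ~((c & a) -> c), v
3. c & a, v
4. ~c, v
5. c, v
6. a, v
Accessibility: uRv
Branch closes: c and ~c both at v.
All branches of the negation close; one closing branch shown above.

Yes, valid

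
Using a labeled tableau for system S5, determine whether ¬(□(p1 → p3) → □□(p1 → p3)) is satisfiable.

1. ¬(□(p1 → p3) → □□(p1 → p3)), 0
2. □(p1 → p3), 0   [¬→-rule on 1]
3. ¬□□(p1 → p3), 0   [¬→-rule on 1]
4. p1 → p3, 0   [□-rule on 2 via 0R0]
5. p3, 0   [→-rule on 4 (branches; this branch)]
6. ¬□(p1 → p3), 1   [¬□-rule on 3: fresh world 1, 0R1]
7. p1 → p3, 1   [□-rule on 2 via 0R1]
8. p3, 1   [→-rule on 7 (branches; this branch)]
9. ¬(p1 → p3), 2   [¬□-rule on 6: fresh world 2, 1R2]
10. p1, 2   [¬→-rule on 9]
11. ¬p3, 2   [¬→-rule on 9]
12. p1 → p3, 2   [□-rule on 2 via 0R2]
13. p3, 2   [→-rule on 12 (branches; this branch)]
Accessibility: 0R0, 0R1, 0R2, 1R0, 1R1, 1R2, 2R0, 2R1, 2R2
Branch closes: p3 and ¬p3 both at 2.
(One branch shown.) All branches close.

Unsatisfiable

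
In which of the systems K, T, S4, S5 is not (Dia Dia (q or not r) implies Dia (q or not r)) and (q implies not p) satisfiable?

S4-tableau for the formula:
1. not (Dia Dia (q or not r) implies Dia (q or not r)) and (q implies not p), w0
2. not (Dia Dia (q or not r) implies Dia (q or not r)), w0   [and-rule on 1]
3. q implies not p, w0   [and-rule on 1]
4. Dia Dia (q or not r), w0   [neg-implies-rule on 2]
5. not Dia (q or not r), w0   [neg-implies-rule on 2]
6. not (q or not r), w0   [neg-Dia-rule on 5 via w0Rw0]
7. not q, w0   [neg-or-rule on 6]
8. r, w0   [neg-or-rule on 6]
9. not p, w0   [implies-rule on 3 (branches; this branch)]
10. Dia (q or not r), w1   [Dia-rule on 4: fresh world w1, w0Rw1]
11. not (q or not r), w1   [neg-Dia-rule on 5 via w0Rw1]
12. not q, w1   [neg-or-rule on 11]
13. r, w1   [neg-or-rule on 11]
14. q or not r, w2   [Dia-rule on 10: fresh world w2, w1Rw2]
15. not (q or not r), w2   [neg-Dia-rule on 5 via w0Rw2]
16. not q, w2   [neg-or-rule on 15]
17. r, w2   [neg-or-rule on 15]
18. not r, w2   [or-rule on 14 (branches; this branch)]
Accessibility: w0Rw0, w0Rw1, w0Rw2, w1Rw1, w1Rw2, w2Rw2
Branch closes: r and not r both at w2.
Every branch closes (one shown): unsatisfiable in S4, hence also in S5 (every S5-frame is an S4-frame).
T-tableau for the formula:
1. not (Dia Dia (q or not r) implies Dia (q or not r)) and (q implies not p), w0
2. not (Dia Dia (q or not r) implies Dia (q or not r)), w0   [and-rule on 1]
3. q implies not p, w0   [and-rule on 1]
4. Dia Dia (q or not r), w0   [neg-implies-rule on 2]
5. not Dia (q or not r), w0   [neg-implies-rule on 2]
6. not (q or not r), w0   [neg-Dia-rule on 5 via w0Rw0]
7. not q, w0   [neg-or-rule on 6]
8. r, w0   [neg-or-rule on 6]
9. not p, w0   [implies-rule on 3 (branches; this branch)]
10. Dia (q or not r), w1   [Dia-rule on 4: fresh world w1, w0Rw1]
11. not (q or not r), w1   [neg-Dia-rule on 5 via w0Rw1]
12. not q, w1   [neg-or-rule on 11]
13. r, w1   [neg-or-rule on 11]
14. q or not r, w2   [Dia-rule on 10: fresh world w2, w1Rw2]
15. not r, w2   [or-rule on 14 (branches; this branch)]
Accessibility: w0Rw0, w0Rw1, w1Rw1, w1Rw2, w2Rw2
Complete open branch: satisfiable in T, hence also in K (this T-model is also a K-model).

K, T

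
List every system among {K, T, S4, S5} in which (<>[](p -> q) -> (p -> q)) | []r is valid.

S4-tableau for the negation ~((<>[](p -> q) -> (p -> q)) | []r):
1. ~((<>[](p -> q) -> (p -> q)) | []r), u
2. ~(<>[](p -> q) -> (p -> q)), u
3. ~[]r, u
4. <>[](p -> q), u
5. ~(p -> q), u
6. p, u
7. ~q, u
8. ~r, v
9. [](p -> q), w
10. p -> q, w
11. q, w
Accessibility: uRu, uRv, uRw, vRv, wRw
Complete open branch: countermodel on an S4-frame, so not valid in S4, nor in K, T (the same frame is also a K-frame and a T-frame).
S5-tableau for the negation ~((<>[](p -> q) -> (p -> q)) | []r):
1. ~((<>[](p -> q) -> (p -> q)) | []r), u
2. ~(<>[](p -> q) -> (p -> q)), u
3. ~[]r, u
4. <>[](p -> q), u
5. ~(p -> q), u
6. p, u
7. ~q, u
8. ~r, v
9. [](p -> q), w
10. p -> q, u
11. p -> q, v
12. p -> q, w
13. q, u
Accessibility: uRu, uRv, uRw, vRu, vRv, vRw, wRu, wRv, wRw
Branch closes: q and ~q both at u.
Every branch closes (one shown): valid in S5.

S5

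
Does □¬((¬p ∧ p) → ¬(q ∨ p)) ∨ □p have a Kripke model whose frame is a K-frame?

1. □¬((¬p ∧ p) → ¬(q ∨ p)) ∨ □p, w0
2. □p, w0

Satisfiable (open branch found)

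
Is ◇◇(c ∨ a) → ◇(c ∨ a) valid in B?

Not valid

Tableau for the negation ¬(◇◇(c ∨ a) → ◇(c ∨ a)):
1. ¬(◇◇(c ∨ a) → ◇(c ∨ a)), u
2. ◇◇(c ∨ a), u
3. ¬◇(c ∨ a), u
4. ¬(c ∨ a), u
5. ¬c, u
6. ¬a, u
7. ◇(c ∨ a), v
8. ¬(c ∨ a), v
9. ¬c, v
10. ¬a, v
11. c ∨ a, w
12. a, w
Accessibility: uRu, uRv, vRu, vRv, vRw, wRv, wRw
The negation has an open branch (countermodel exists).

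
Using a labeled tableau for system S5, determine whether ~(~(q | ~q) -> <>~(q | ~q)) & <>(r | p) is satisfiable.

1. ~(~(q | ~q) -> <>~(q | ~q)) & <>(r | p), 0
2. ~(~(q | ~q) -> <>~(q | ~q)), 0
3. <>(r | p), 0
4. ~(q | ~q), 0
5. ~<>~(q | ~q), 0
6. ~q, 0
7. q, 0
Accessibility: 0R0
Branch closes: q and ~q both at 0.
All branches of the tableau close; one closing branch shown above.

Unsatisfiable (every branch closes)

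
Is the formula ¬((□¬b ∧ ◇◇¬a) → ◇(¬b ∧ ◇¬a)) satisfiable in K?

No, unsatisfiable

1. ¬((□¬b ∧ ◇◇¬a) → ◇(¬b ∧ ◇¬a)), 0
2. □¬b ∧ ◇◇¬a, 0   [¬→-rule on 1]
3. ¬◇(¬b ∧ ◇¬a), 0   [¬→-rule on 1]
4. □¬b, 0   [∧-rule on 2]
5. ◇◇¬a, 0   [∧-rule on 2]
6. ◇¬a, 1   [◇-rule on 5: fresh world 1, 0R1]
7. ¬(¬b ∧ ◇¬a), 1   [¬◇-rule on 3 via 0R1]
8. ¬b, 1   [□-rule on 4 via 0R1]
9. ¬◇¬a, 1   [¬∧-rule on 7 (branches; this branch)]
10. ¬a, 2   [◇-rule on 6: fresh world 2, 1R2]
11. a, 2   [¬◇-rule on 9 via 1R2]
Accessibility: 0R1, 1R2
Branch closes: a and ¬a both at 2.
Every branch closes; the branch above is one of them.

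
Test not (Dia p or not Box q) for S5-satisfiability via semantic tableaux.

Satisfiable (open branch found)

1. not (Dia p or not Box q), w0
2. not Dia p, w0   [neg-or-rule on 1]
3. Box q, w0   [neg-or-rule on 1]
4. not p, w0   [neg-Dia-rule on 2 via w0Rw0]
5. q, w0   [Box-rule on 3 via w0Rw0]
Accessibility: w0Rw0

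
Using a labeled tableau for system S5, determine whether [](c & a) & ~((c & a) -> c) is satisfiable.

Unsatisfiable

1. [](c & a) & ~((c & a) -> c), w0
2. [](c & a), w0
3. ~((c & a) -> c), w0
4. c & a, w0
5. ~c, w0
6. c, w0
7. a, w0
Accessibility: w0Rw0
Branch closes: c and ~c both at w0.
(One branch shown.) All branches close.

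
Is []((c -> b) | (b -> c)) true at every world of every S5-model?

Tableau for the negation ~[]((c -> b) | (b -> c)):
1. ~[]((c -> b) | (b -> c)), w0
2. ~((c -> b) | (b -> c)), w1
3. ~(c -> b), w1
4. ~(b -> c), w1
5. c, w1
6. ~b, w1
7. b, w1
8. ~c, w1
Accessibility: w0Rw0, w0Rw1, w1Rw0, w1Rw1
Branch closes: b and ~b both at w1.
All branches of the negation close; one closing branch shown above.

Valid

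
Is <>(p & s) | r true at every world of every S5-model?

Invalid (countermodel exists)

Tableau for the negation ~(<>(p & s) | r):
1. ~(<>(p & s) | r), w0
2. ~<>(p & s), w0   [~|-rule on 1]
3. ~r, w0   [~|-rule on 1]
4. ~(p & s), w0   [~<>-rule on 2 via w0Rw0]
5. ~s, w0   [~&-rule on 4 (branches; this branch)]
Accessibility: w0Rw0
The negation has an open branch (countermodel exists).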